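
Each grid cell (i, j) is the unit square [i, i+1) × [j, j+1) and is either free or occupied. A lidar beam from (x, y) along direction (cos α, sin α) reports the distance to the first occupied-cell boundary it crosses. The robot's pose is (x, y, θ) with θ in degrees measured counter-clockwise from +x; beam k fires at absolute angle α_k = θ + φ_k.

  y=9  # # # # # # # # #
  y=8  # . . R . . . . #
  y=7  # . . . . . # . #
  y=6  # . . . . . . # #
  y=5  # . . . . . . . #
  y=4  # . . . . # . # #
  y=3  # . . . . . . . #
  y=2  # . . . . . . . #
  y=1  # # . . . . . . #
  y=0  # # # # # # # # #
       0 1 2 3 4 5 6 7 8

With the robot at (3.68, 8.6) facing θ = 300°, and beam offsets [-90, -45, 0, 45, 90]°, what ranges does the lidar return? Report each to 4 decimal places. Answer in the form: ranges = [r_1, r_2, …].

ranges = [3.0946, 6.8328, 4.1569, 2.4018, 0.8000]

beam 1: φ=-90°, α=210°
  cosα=-0.8660 sinα=-0.5000 | (3,8) | tMaxX 0.7852 tMaxY 1.2000 | tΔX 1.1547 tΔY 2.0000
    t=0.7852 [x] (2,8)
    t=1.2000 [y] (2,7)
    t=1.9399 [x] (1,7)
    t=3.0946 [x] (0,7) — stop
  → r_1 = 3.0946
beam 2: φ=-45°, α=255°
  cosα=-0.2588 sinα=-0.9659 | (3,8) | tMaxX 2.6273 tMaxY 0.6212 | tΔX 3.8637 tΔY 1.0353
    t=0.6212 [y] (3,7)
    t=1.6564 [y] (3,6)
    t=2.6273 [x] (2,6)
    t=2.6917 [y] (2,5)
    t=3.7270 [y] (2,4)
    t=4.7623 [y] (2,3)
    t=5.7975 [y] (2,2)
    t=6.4910 [x] (1,2)
    t=6.8328 [y] (1,1) — stop
  → r_2 = 6.8328
beam 3: φ=0°, α=300°
  cosα=0.5000 sinα=-0.8660 | (3,8) | tMaxX 0.6400 tMaxY 0.6928 | tΔX 2.0000 tΔY 1.1547
    t=0.6400 [x] (4,8)
    t=0.6928 [y] (4,7)
    t=1.8475 [y] (4,6)
    t=2.6400 [x] (5,6)
    t=3.0022 [y] (5,5)
    t=4.1569 [y] (5,4) — stop
  → r_3 = 4.1569
beam 4: φ=45°, α=345°
  cosα=0.9659 sinα=-0.2588 | (3,8) | tMaxX 0.3313 tMaxY 2.3182 | tΔX 1.0353 tΔY 3.8637
    t=0.3313 [x] (4,8)
    t=1.3666 [x] (5,8)
    t=2.3182 [y] (5,7)
    t=2.4018 [x] (6,7) — stop
  → r_4 = 2.4018
beam 5: φ=90°, α=30°
  cosα=0.8660 sinα=0.5000 | (3,8) | tMaxX 0.3695 tMaxY 0.8000 | tΔX 1.1547 tΔY 2.0000
    t=0.3695 [x] (4,8)
    t=0.8000 [y] (4,9) — stop
  → r_5 = 0.8000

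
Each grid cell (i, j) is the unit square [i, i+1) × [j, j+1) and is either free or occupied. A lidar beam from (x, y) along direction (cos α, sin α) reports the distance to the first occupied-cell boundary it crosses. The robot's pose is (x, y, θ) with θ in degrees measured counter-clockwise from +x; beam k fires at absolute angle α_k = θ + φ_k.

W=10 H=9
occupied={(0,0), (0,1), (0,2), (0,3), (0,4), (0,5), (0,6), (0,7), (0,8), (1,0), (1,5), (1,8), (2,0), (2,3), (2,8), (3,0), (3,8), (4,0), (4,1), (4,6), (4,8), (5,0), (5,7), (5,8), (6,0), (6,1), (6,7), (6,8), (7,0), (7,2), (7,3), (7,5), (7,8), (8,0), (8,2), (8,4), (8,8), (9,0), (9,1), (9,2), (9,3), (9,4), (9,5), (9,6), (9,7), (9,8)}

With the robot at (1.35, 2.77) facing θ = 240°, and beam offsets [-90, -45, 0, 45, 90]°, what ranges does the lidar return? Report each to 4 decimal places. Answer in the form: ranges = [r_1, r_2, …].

beam 1: φ=-90°, α=150°
  dir = (cos 150°, sin 150°) = (-0.8660, 0.5000); from cell (1,2)
  next x-line at t=0.4041, next y-line at t=0.4600; Δt_x=1.1547, Δt_y=2.0000
    x: enter (0,2) at t=0.4041 ← occupied
  → r_1 = 0.4041
beam 2: φ=-45°, α=195°
  dir = (cos 195°, sin 195°) = (-0.9659, -0.2588); from cell (1,2)
  next x-line at t=0.3623, next y-line at t=2.9751; Δt_x=1.0353, Δt_y=3.8637
    x: enter (0,2) at t=0.3623 ← occupied
  → r_2 = 0.3623
beam 3: φ=0°, α=240°
  dir = (cos 240°, sin 240°) = (-0.5000, -0.8660); from cell (1,2)
  next x-line at t=0.7000, next y-line at t=0.8891; Δt_x=2.0000, Δt_y=1.1547
    x: enter (0,2) at t=0.7000 ← occupied
  → r_3 = 0.7000
beam 4: φ=45°, α=285°
  dir = (cos 285°, sin 285°) = (0.2588, -0.9659); from cell (1,2)
  next x-line at t=2.5114, next y-line at t=0.7972; Δt_x=3.8637, Δt_y=1.0353
    y: enter (1,1) at t=0.7972
    y: enter (1,0) at t=1.8324 ← occupied
  → r_4 = 1.8324
beam 5: φ=90°, α=330°
  dir = (cos 330°, sin 330°) = (0.8660, -0.5000); from cell (1,2)
  next x-line at t=0.7506, next y-line at t=1.5400; Δt_x=1.1547, Δt_y=2.0000
    x: enter (2,2) at t=0.7506
    y: enter (2,1) at t=1.5400
    x: enter (3,1) at t=1.9053
    x: enter (4,1) at t=3.0600 ← occupied
  → r_5 = 3.0600

ranges = [0.4041, 0.3623, 0.7000, 1.8324, 3.0600]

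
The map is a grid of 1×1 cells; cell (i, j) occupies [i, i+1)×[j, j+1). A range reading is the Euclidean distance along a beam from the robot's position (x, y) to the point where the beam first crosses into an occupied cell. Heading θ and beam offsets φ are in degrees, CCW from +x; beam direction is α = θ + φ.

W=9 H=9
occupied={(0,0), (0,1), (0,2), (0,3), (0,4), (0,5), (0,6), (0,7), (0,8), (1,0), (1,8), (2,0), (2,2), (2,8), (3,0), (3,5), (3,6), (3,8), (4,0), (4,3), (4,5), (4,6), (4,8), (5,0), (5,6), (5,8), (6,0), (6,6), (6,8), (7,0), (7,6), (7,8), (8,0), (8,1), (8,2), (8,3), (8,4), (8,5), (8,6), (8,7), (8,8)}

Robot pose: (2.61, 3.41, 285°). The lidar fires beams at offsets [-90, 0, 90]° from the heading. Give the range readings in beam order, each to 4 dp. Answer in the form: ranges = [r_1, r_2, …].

beam 1: φ=-90°, α=195°
  cosα=-0.9659 sinα=-0.2588 | (2,3) | tMaxX 0.6315 tMaxY 1.5841 | tΔX 1.0353 tΔY 3.8637
    t=0.6315 [x] (1,3)
    t=1.5841 [y] (1,2)
    t=1.6668 [x] (0,2) — stop
  → r_1 = 1.6668
beam 2: φ=0°, α=285°
  cosα=0.2588 sinα=-0.9659 | (2,3) | tMaxX 1.5068 tMaxY 0.4245 | tΔX 3.8637 tΔY 1.0353
    t=0.4245 [y] (2,2) — stop
  → r_2 = 0.4245
beam 3: φ=90°, α=15°
  cosα=0.9659 sinα=0.2588 | (2,3) | tMaxX 0.4038 tMaxY 2.2796 | tΔX 1.0353 tΔY 3.8637
    t=0.4038 [x] (3,3)
    t=1.4390 [x] (4,3) — stop
  → r_3 = 1.4390

ranges = [1.6668, 0.4245, 1.4390]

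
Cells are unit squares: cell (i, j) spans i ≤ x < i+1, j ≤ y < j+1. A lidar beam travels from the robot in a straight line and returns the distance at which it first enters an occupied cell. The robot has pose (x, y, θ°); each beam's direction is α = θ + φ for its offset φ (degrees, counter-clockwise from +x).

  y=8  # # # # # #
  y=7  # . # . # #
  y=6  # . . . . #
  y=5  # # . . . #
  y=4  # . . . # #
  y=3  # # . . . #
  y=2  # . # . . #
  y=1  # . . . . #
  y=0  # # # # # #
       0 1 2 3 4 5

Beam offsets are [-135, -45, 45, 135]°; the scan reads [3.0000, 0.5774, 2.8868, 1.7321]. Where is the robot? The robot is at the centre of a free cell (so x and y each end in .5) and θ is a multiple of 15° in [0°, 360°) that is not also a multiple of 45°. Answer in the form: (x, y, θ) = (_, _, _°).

(x, y, θ) = (3.5, 4.5, 75°)

Enumerate (i+0.5, j+0.5, θ) over the 22 free cells and 16 admissible headings. For each, cast all 4 beams and compare to the given ranges.
  (4.5, 5.5, 195°): beam 1 = 1.0000 ≠ 3.0000 ✗
  (3.5, 1.5, 300°): beam 1 = 2.5882 ≠ 3.0000 ✗
  (1.5, 7.5, 75°): beam 1 = 7.0000 ≠ 3.0000 ✗
  …
  (3.5, 4.5, 75°): r_1=3.0000, r_2=0.5774, r_3=2.8868, r_4=1.7321 — all match ✓
Only this pose fits every beam.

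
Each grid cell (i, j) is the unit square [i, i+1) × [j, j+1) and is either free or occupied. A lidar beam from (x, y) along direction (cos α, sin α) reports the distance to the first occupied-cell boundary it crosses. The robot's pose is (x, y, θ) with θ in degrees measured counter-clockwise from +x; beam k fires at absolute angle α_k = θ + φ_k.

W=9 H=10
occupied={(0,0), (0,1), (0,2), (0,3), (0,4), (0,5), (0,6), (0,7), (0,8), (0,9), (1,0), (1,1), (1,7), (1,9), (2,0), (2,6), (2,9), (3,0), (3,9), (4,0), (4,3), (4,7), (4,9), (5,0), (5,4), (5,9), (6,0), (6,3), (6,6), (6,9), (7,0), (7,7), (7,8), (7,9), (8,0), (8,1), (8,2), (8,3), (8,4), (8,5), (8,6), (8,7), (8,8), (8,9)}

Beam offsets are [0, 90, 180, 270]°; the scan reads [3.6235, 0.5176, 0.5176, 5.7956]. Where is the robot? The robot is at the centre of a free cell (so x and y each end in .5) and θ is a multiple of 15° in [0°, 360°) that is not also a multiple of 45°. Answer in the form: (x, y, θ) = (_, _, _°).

(x, y, θ) = (1.5, 2.5, 75°)

Candidates: 46 free-cell centres × 16 headings = 736 poses. Raycast each; keep the one whose scan matches to 4 dp.
  (2.5, 1.5, 330°): beam 1 = 1.0000 ≠ 3.6235 ✗
  (7.5, 4.5, 330°): beam 1 = 0.5774 ≠ 3.6235 ✗
  (4.5, 4.5, 105°): beam 1 = 4.6587 ≠ 3.6235 ✗
  (2.5, 1.5, 105°): beam 1 = 5.6940 ≠ 3.6235 ✗
  (2.5, 7.5, 120°): beam 1 = 1.7321 ≠ 3.6235 ✗
  …
  (1.5, 2.5, 75°): r_1=3.6235, r_2=0.5176, r_3=0.5176, r_4=5.7956 — all match ✓
Unique over the lattice → pose = (1.5, 2.5, 75°).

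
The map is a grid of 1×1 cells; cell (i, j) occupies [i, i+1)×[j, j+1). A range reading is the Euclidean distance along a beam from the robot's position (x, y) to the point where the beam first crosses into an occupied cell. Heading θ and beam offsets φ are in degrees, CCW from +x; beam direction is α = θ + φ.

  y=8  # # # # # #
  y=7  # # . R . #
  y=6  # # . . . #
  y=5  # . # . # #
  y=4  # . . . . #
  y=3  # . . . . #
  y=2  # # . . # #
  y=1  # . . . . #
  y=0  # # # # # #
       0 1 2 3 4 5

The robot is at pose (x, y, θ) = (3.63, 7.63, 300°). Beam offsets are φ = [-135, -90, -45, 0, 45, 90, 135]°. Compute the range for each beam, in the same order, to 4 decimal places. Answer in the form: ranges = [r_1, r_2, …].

beam 1: φ=-135°, α=165°
  cosα=-0.9659 sinα=0.2588 | (3,7) | tMaxX 0.6522 tMaxY 1.4296 | tΔX 1.0353 tΔY 3.8637
    t=0.6522 [x] (2,7)
    t=1.4296 [y] (2,8) — stop
  → r_1 = 1.4296
beam 2: φ=-90°, α=210°
  cosα=-0.8660 sinα=-0.5000 | (3,7) | tMaxX 0.7275 tMaxY 1.2600 | tΔX 1.1547 tΔY 2.0000
    t=0.7275 [x] (2,7)
    t=1.2600 [y] (2,6)
    t=1.8822 [x] (1,6) — stop
  → r_2 = 1.8822
beam 3: φ=-45°, α=255°
  cosα=-0.2588 sinα=-0.9659 | (3,7) | tMaxX 2.4341 tMaxY 0.6522 | tΔX 3.8637 tΔY 1.0353
    t=0.6522 [y] (3,6)
    t=1.6875 [y] (3,5)
    t=2.4341 [x] (2,5) — stop
  → r_3 = 2.4341
beam 4: φ=0°, α=300°
  cosα=0.5000 sinα=-0.8660 | (3,7) | tMaxX 0.7400 tMaxY 0.7275 | tΔX 2.0000 tΔY 1.1547
    t=0.7275 [y] (3,6)
    t=0.7400 [x] (4,6)
    t=1.8822 [y] (4,5) — stop
  → r_4 = 1.8822
beam 5: φ=45°, α=345°
  cosα=0.9659 sinα=-0.2588 | (3,7) | tMaxX 0.3831 tMaxY 2.4341 | tΔX 1.0353 tΔY 3.8637
    t=0.3831 [x] (4,7)
    t=1.4183 [x] (5,7) — stop
  → r_5 = 1.4183
beam 6: φ=90°, α=30°
  cosα=0.8660 sinα=0.5000 | (3,7) | tMaxX 0.4272 tMaxY 0.7400 | tΔX 1.1547 tΔY 2.0000
    t=0.4272 [x] (4,7)
    t=0.7400 [y] (4,8) — stop
  → r_6 = 0.7400
beam 7: φ=135°, α=75°
  cosα=0.2588 sinα=0.9659 | (3,7) | tMaxX 1.4296 tMaxY 0.3831 | tΔX 3.8637 tΔY 1.0353
    t=0.3831 [y] (3,8) — stop
  → r_7 = 0.3831

ranges = [1.4296, 1.8822, 2.4341, 1.8822, 1.4183, 0.7400, 0.3831]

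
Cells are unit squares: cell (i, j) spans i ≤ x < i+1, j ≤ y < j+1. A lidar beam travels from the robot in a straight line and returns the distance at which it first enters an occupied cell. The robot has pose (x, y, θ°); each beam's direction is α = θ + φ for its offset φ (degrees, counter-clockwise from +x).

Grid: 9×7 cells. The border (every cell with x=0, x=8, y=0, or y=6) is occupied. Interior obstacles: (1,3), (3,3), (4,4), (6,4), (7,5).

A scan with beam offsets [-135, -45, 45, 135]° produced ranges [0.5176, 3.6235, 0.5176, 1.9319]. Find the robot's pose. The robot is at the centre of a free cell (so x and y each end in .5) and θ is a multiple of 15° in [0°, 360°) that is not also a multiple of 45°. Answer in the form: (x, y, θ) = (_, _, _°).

Enumerate (i+0.5, j+0.5, θ) over the 30 free cells and 16 admissible headings. For each, cast all 4 beams and compare to the given ranges.
  (4.5, 2.5, 75°): beam 1 = 1.7321 ≠ 0.5176 ✗
  (3.5, 4.5, 75°): beam 1 = 0.5774 ≠ 0.5176 ✗
  (6.5, 3.5, 105°): beam 1 = 1.7321 ≠ 0.5176 ✗
  (3.5, 4.5, 195°): beam 1 = 1.7321 ≠ 0.5176 ✗
  …
  (4.5, 5.5, 240°): r_1=0.5176, r_2=3.6235, r_3=0.5176, r_4=1.9319 — all match ✓
No second candidate reproduces the full scan.

(x, y, θ) = (4.5, 5.5, 240°)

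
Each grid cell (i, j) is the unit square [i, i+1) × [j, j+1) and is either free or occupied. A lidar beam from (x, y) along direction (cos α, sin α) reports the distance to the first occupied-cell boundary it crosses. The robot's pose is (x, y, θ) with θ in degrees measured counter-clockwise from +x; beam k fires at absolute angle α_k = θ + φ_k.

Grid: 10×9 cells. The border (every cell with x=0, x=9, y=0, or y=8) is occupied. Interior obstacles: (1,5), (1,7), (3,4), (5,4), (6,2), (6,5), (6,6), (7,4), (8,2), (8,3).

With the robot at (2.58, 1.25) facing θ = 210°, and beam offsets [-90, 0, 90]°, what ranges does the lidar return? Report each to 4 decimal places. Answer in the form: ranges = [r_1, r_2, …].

ranges = [3.1600, 0.5000, 0.2887]

beam 1: φ=-90°, α=120°
  dir = (cos 120°, sin 120°) = (-0.5000, 0.8660); from cell (2,1)
  next x-line at t=1.1600, next y-line at t=0.8660; Δt_x=2.0000, Δt_y=1.1547
    y: enter (2,2) at t=0.8660
    x: enter (1,2) at t=1.1600
    y: enter (1,3) at t=2.0207
    x: enter (0,3) at t=3.1600 ← occupied
  → r_1 = 3.1600
beam 2: φ=0°, α=210°
  dir = (cos 210°, sin 210°) = (-0.8660, -0.5000); from cell (2,1)
  next x-line at t=0.6697, next y-line at t=0.5000; Δt_x=1.1547, Δt_y=2.0000
    y: enter (2,0) at t=0.5000 ← occupied
  → r_2 = 0.5000
beam 3: φ=90°, α=300°
  dir = (cos 300°, sin 300°) = (0.5000, -0.8660); from cell (2,1)
  next x-line at t=0.8400, next y-line at t=0.2887; Δt_x=2.0000, Δt_y=1.1547
    y: enter (2,0) at t=0.2887 ← occupied
  → r_3 = 0.2887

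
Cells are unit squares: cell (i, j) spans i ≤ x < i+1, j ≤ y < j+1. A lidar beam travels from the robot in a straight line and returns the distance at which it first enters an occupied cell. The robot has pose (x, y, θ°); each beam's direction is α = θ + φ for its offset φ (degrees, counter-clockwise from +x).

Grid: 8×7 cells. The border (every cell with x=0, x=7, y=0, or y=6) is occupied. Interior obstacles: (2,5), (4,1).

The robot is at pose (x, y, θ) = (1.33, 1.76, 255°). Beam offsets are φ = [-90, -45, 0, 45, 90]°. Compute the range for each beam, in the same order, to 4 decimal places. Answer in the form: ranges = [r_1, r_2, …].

ranges = [0.3416, 0.3811, 0.7868, 0.8776, 2.7642]

beam 1: φ=-90°, α=165°
  direction (-0.9659, 0.2588); cell (1,1); t to first gridline: x 0.3416, y 0.9273 (then +1.0353 / +3.8637)
    (0,1) via x @ 0.3416  # hit
  → r_1 = 0.3416
beam 2: φ=-45°, α=210°
  direction (-0.8660, -0.5000); cell (1,1); t to first gridline: x 0.3811, y 1.5200 (then +1.1547 / +2.0000)
    (0,1) via x @ 0.3811  # hit
  → r_2 = 0.3811
beam 3: φ=0°, α=255°
  direction (-0.2588, -0.9659); cell (1,1); t to first gridline: x 1.2750, y 0.7868 (then +3.8637 / +1.0353)
    (1,0) via y @ 0.7868  # hit
  → r_3 = 0.7868
beam 4: φ=45°, α=300°
  direction (0.5000, -0.8660); cell (1,1); t to first gridline: x 1.3400, y 0.8776 (then +2.0000 / +1.1547)
    (1,0) via y @ 0.8776  # hit
  → r_4 = 0.8776
beam 5: φ=90°, α=345°
  direction (0.9659, -0.2588); cell (1,1); t to first gridline: x 0.6936, y 2.9364 (then +1.0353 / +3.8637)
    (2,1) via x @ 0.6936
    (3,1) via x @ 1.7289
    (4,1) via x @ 2.7642  # hit
  → r_5 = 2.7642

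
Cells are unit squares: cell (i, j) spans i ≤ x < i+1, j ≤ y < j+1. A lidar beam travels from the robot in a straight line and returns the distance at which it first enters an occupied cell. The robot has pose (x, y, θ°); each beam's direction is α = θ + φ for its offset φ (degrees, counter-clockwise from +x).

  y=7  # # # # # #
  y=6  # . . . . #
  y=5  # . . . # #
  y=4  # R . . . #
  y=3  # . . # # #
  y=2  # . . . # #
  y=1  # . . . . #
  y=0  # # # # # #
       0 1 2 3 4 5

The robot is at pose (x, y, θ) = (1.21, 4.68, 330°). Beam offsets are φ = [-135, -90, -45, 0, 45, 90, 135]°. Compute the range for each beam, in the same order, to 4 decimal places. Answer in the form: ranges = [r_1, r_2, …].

ranges = [0.2174, 0.4200, 3.8098, 2.0669, 2.8884, 2.6789, 0.8114]

beam 1: φ=-135°, α=195°
  d=(-0.9659,-0.2588)  start (1,4)  tX=0.2174 tY=2.6273  stride 1/|dx|=1.0353 1/|dy|=3.8637
    cross x-line → (0,4), t=0.2174 (wall)
  → r_1 = 0.2174
beam 2: φ=-90°, α=240°
  d=(-0.5000,-0.8660)  start (1,4)  tX=0.4200 tY=0.7852  stride 1/|dx|=2.0000 1/|dy|=1.1547
    cross x-line → (0,4), t=0.4200 (wall)
  → r_2 = 0.4200
beam 3: φ=-45°, α=285°
  d=(0.2588,-0.9659)  start (1,4)  tX=3.0523 tY=0.7040  stride 1/|dx|=3.8637 1/|dy|=1.0353
    cross y-line → (1,3), t=0.7040
    cross y-line → (1,2), t=1.7393
    cross y-line → (1,1), t=2.7745
    cross x-line → (2,1), t=3.0523
    cross y-line → (2,0), t=3.8098 (wall)
  → r_3 = 3.8098
beam 4: φ=0°, α=330°
  d=(0.8660,-0.5000)  start (1,4)  tX=0.9122 tY=1.3600  stride 1/|dx|=1.1547 1/|dy|=2.0000
    cross x-line → (2,4), t=0.9122
    cross y-line → (2,3), t=1.3600
    cross x-line → (3,3), t=2.0669 (wall)
  → r_4 = 2.0669
beam 5: φ=45°, α=15°
  d=(0.9659,0.2588)  start (1,4)  tX=0.8179 tY=1.2364  stride 1/|dx|=1.0353 1/|dy|=3.8637
    cross x-line → (2,4), t=0.8179
    cross y-line → (2,5), t=1.2364
    cross x-line → (3,5), t=1.8531
    cross x-line → (4,5), t=2.8884 (wall)
  → r_5 = 2.8884
beam 6: φ=90°, α=60°
  d=(0.5000,0.8660)  start (1,4)  tX=1.5800 tY=0.3695  stride 1/|dx|=2.0000 1/|dy|=1.1547
    cross y-line → (1,5), t=0.3695
    cross y-line → (1,6), t=1.5242
    cross x-line → (2,6), t=1.5800
    cross y-line → (2,7), t=2.6789 (wall)
  → r_6 = 2.6789
beam 7: φ=135°, α=105°
  d=(-0.2588,0.9659)  start (1,4)  tX=0.8114 tY=0.3313  stride 1/|dx|=3.8637 1/|dy|=1.0353
    cross y-line → (1,5), t=0.3313
    cross x-line → (0,5), t=0.8114 (wall)
  → r_7 = 0.8114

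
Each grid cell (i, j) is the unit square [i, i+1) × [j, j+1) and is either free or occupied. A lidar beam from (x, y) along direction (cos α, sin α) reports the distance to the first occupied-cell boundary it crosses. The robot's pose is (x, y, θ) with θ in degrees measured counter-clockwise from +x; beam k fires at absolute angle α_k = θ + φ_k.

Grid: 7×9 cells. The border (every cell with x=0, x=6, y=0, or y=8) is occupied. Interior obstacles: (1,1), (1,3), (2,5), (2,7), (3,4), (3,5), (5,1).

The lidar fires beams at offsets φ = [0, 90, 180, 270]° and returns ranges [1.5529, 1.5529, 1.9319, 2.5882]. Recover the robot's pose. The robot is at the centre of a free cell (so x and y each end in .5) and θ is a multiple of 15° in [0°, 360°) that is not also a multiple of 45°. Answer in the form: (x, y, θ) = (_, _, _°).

(x, y, θ) = (4.5, 2.5, 285°)

The pose lattice has 28·16 = 448 candidates. Test each by forward raycasting.
  (3.5, 1.5, 255°): beam 1 = 0.5176 ≠ 1.5529 ✗
  (1.5, 2.5, 150°): beam 1 = 0.5774 ≠ 1.5529 ✗
  (5.5, 2.5, 105°): beam 1 = 5.6940 ≠ 1.5529 ✗
  (5.5, 2.5, 195°): beam 1 = 3.6235 ≠ 1.5529 ✗
  (4.5, 3.5, 345°): beam 2 = 4.6587 ≠ 1.5529 ✗
  …
  (4.5, 2.5, 285°): r_1=1.5529, r_2=1.5529, r_3=1.9319, r_4=2.5882 — all match ✓
Only this pose fits every beam.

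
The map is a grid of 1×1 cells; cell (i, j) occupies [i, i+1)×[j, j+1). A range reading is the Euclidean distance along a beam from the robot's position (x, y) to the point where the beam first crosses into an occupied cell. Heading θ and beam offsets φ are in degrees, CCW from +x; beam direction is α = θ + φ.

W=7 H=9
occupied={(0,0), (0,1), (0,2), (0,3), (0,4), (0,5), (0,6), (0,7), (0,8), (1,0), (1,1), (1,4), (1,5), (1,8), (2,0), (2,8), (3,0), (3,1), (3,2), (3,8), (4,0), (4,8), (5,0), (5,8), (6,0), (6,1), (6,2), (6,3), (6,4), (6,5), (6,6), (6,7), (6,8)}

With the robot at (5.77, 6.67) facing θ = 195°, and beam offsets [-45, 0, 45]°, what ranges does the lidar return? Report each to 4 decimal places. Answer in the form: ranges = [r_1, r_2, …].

beam 1: φ=-45°, α=150°
  dir = (cos 150°, sin 150°) = (-0.8660, 0.5000); from cell (5,6)
  next x-line at t=0.8891, next y-line at t=0.6600; Δt_x=1.1547, Δt_y=2.0000
    y: enter (5,7) at t=0.6600
    x: enter (4,7) at t=0.8891
    x: enter (3,7) at t=2.0438
    y: enter (3,8) at t=2.6600 ← occupied
  → r_1 = 2.6600
beam 2: φ=0°, α=195°
  dir = (cos 195°, sin 195°) = (-0.9659, -0.2588); from cell (5,6)
  next x-line at t=0.7972, next y-line at t=2.5887; Δt_x=1.0353, Δt_y=3.8637
    x: enter (4,6) at t=0.7972
    x: enter (3,6) at t=1.8324
    y: enter (3,5) at t=2.5887
    x: enter (2,5) at t=2.8677
    x: enter (1,5) at t=3.9030 ← occupied
  → r_2 = 3.9030
beam 3: φ=45°, α=240°
  dir = (cos 240°, sin 240°) = (-0.5000, -0.8660); from cell (5,6)
  next x-line at t=1.5400, next y-line at t=0.7736; Δt_x=2.0000, Δt_y=1.1547
    y: enter (5,5) at t=0.7736
    x: enter (4,5) at t=1.5400
    y: enter (4,4) at t=1.9283
    y: enter (4,3) at t=3.0831
    x: enter (3,3) at t=3.5400
    y: enter (3,2) at t=4.2378 ← occupied
  → r_3 = 4.2378

ranges = [2.6600, 3.9030, 4.2378]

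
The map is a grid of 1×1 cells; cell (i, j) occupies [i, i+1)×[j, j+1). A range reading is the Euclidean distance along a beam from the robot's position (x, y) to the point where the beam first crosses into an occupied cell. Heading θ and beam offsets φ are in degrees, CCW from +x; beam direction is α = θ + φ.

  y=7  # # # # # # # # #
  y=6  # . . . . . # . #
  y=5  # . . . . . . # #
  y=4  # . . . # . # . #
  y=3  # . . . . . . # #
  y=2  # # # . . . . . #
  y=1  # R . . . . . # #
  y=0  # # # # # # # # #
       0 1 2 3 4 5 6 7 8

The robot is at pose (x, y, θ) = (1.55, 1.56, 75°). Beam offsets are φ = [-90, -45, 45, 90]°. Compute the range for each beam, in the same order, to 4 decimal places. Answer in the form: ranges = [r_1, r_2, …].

ranges = [2.1637, 0.8800, 0.5081, 0.5694]

beam 1: φ=-90°, α=345°
  d=(0.9659,-0.2588)  start (1,1)  tX=0.4659 tY=2.1637  stride 1/|dx|=1.0353 1/|dy|=3.8637
    cross x-line → (2,1), t=0.4659
    cross x-line → (3,1), t=1.5012
    cross y-line → (3,0), t=2.1637 (wall)
  → r_1 = 2.1637
beam 2: φ=-45°, α=30°
  d=(0.8660,0.5000)  start (1,1)  tX=0.5196 tY=0.8800  stride 1/|dx|=1.1547 1/|dy|=2.0000
    cross x-line → (2,1), t=0.5196
    cross y-line → (2,2), t=0.8800 (wall)
  → r_2 = 0.8800
beam 3: φ=45°, α=120°
  d=(-0.5000,0.8660)  start (1,1)  tX=1.1000 tY=0.5081  stride 1/|dx|=2.0000 1/|dy|=1.1547
    cross y-line → (1,2), t=0.5081 (wall)
  → r_3 = 0.5081
beam 4: φ=90°, α=165°
  d=(-0.9659,0.2588)  start (1,1)  tX=0.5694 tY=1.7000  stride 1/|dx|=1.0353 1/|dy|=3.8637
    cross x-line → (0,1), t=0.5694 (wall)
  → r_4 = 0.5694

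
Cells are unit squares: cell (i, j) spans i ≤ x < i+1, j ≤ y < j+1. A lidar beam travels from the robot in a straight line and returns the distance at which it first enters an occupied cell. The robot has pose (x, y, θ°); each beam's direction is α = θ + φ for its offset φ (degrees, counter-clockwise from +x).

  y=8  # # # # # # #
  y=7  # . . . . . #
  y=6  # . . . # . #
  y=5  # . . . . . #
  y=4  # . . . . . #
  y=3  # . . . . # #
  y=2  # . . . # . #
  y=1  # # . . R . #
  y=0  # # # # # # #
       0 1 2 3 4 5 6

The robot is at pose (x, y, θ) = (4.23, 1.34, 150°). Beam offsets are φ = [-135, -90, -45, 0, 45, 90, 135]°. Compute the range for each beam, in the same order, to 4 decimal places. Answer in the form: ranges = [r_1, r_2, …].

beam 1: φ=-135°, α=15°
  cosα=0.9659 sinα=0.2588 | (4,1) | tMaxX 0.7972 tMaxY 2.5500 | tΔX 1.0353 tΔY 3.8637
    t=0.7972 [x] (5,1)
    t=1.8324 [x] (6,1) — stop
  → r_1 = 1.8324
beam 2: φ=-90°, α=60°
  cosα=0.5000 sinα=0.8660 | (4,1) | tMaxX 1.5400 tMaxY 0.7621 | tΔX 2.0000 tΔY 1.1547
    t=0.7621 [y] (4,2) — stop
  → r_2 = 0.7621
beam 3: φ=-45°, α=105°
  cosα=-0.2588 sinα=0.9659 | (4,1) | tMaxX 0.8887 tMaxY 0.6833 | tΔX 3.8637 tΔY 1.0353
    t=0.6833 [y] (4,2) — stop
  → r_3 = 0.6833
beam 4: φ=0°, α=150°
  cosα=-0.8660 sinα=0.5000 | (4,1) | tMaxX 0.2656 tMaxY 1.3200 | tΔX 1.1547 tΔY 2.0000
    t=0.2656 [x] (3,1)
    t=1.3200 [y] (3,2)
    t=1.4203 [x] (2,2)
    t=2.5750 [x] (1,2)
    t=3.3200 [y] (1,3)
    t=3.7297 [x] (0,3) — stop
  → r_4 = 3.7297
beam 5: φ=45°, α=195°
  cosα=-0.9659 sinα=-0.2588 | (4,1) | tMaxX 0.2381 tMaxY 1.3137 | tΔX 1.0353 tΔY 3.8637
    t=0.2381 [x] (3,1)
    t=1.2734 [x] (2,1)
    t=1.3137 [y] (2,0) — stop
  → r_5 = 1.3137
beam 6: φ=90°, α=240°
  cosα=-0.5000 sinα=-0.8660 | (4,1) | tMaxX 0.4600 tMaxY 0.3926 | tΔX 2.0000 tΔY 1.1547
    t=0.3926 [y] (4,0) — stop
  → r_6 = 0.3926
beam 7: φ=135°, α=285°
  cosα=0.2588 sinα=-0.9659 | (4,1) | tMaxX 2.9751 tMaxY 0.3520 | tΔX 3.8637 tΔY 1.0353
    t=0.3520 [y] (4,0) — stop
  → r_7 = 0.3520

ranges = [1.8324, 0.7621, 0.6833, 3.7297, 1.3137, 0.3926, 0.3520]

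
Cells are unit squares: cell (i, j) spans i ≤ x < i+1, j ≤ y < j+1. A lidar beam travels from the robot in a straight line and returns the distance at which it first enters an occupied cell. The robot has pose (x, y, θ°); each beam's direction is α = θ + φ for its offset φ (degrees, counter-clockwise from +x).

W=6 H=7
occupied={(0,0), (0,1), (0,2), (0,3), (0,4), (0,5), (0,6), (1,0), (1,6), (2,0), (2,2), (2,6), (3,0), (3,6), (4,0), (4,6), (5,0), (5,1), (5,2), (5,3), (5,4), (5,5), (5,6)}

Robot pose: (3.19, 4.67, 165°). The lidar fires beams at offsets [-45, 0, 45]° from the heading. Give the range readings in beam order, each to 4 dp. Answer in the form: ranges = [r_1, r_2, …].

ranges = [1.5358, 2.2673, 2.5288]

beam 1: φ=-45°, α=120°
  d=(-0.5000,0.8660)  start (3,4)  tX=0.3800 tY=0.3811  stride 1/|dx|=2.0000 1/|dy|=1.1547
    cross x-line → (2,4), t=0.3800
    cross y-line → (2,5), t=0.3811
    cross y-line → (2,6), t=1.5358 (wall)
  → r_1 = 1.5358
beam 2: φ=0°, α=165°
  d=(-0.9659,0.2588)  start (3,4)  tX=0.1967 tY=1.2750  stride 1/|dx|=1.0353 1/|dy|=3.8637
    cross x-line → (2,4), t=0.1967
    cross x-line → (1,4), t=1.2320
    cross y-line → (1,5), t=1.2750
    cross x-line → (0,5), t=2.2673 (wall)
  → r_2 = 2.2673
beam 3: φ=45°, α=210°
  d=(-0.8660,-0.5000)  start (3,4)  tX=0.2194 tY=1.3400  stride 1/|dx|=1.1547 1/|dy|=2.0000
    cross x-line → (2,4), t=0.2194
    cross y-line → (2,3), t=1.3400
    cross x-line → (1,3), t=1.3741
    cross x-line → (0,3), t=2.5288 (wall)
  → r_3 = 2.5288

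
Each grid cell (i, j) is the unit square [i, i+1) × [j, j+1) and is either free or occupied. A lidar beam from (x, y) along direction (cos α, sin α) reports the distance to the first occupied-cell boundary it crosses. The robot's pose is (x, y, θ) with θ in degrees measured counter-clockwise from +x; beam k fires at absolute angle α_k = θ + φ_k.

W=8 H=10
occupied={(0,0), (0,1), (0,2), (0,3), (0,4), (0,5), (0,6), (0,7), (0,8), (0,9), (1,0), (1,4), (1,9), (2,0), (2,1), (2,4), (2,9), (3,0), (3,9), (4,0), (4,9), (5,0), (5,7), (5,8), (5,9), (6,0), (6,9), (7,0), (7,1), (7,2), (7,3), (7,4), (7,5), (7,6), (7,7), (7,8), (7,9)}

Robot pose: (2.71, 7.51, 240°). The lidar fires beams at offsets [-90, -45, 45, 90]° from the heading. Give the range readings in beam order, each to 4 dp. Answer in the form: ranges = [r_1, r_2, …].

ranges = [1.9745, 1.7703, 6.7396, 4.9537]

beam 1: φ=-90°, α=150°
  d=(-0.8660,0.5000)  start (2,7)  tX=0.8198 tY=0.9800  stride 1/|dx|=1.1547 1/|dy|=2.0000
    cross x-line → (1,7), t=0.8198
    cross y-line → (1,8), t=0.9800
    cross x-line → (0,8), t=1.9745 (wall)
  → r_1 = 1.9745
beam 2: φ=-45°, α=195°
  d=(-0.9659,-0.2588)  start (2,7)  tX=0.7350 tY=1.9705  stride 1/|dx|=1.0353 1/|dy|=3.8637
    cross x-line → (1,7), t=0.7350
    cross x-line → (0,7), t=1.7703 (wall)
  → r_2 = 1.7703
beam 3: φ=45°, α=285°
  d=(0.2588,-0.9659)  start (2,7)  tX=1.1205 tY=0.5280  stride 1/|dx|=3.8637 1/|dy|=1.0353
    cross y-line → (2,6), t=0.5280
    cross x-line → (3,6), t=1.1205
    cross y-line → (3,5), t=1.5633
    cross y-line → (3,4), t=2.5985
    cross y-line → (3,3), t=3.6338
    cross y-line → (3,2), t=4.6691
    cross x-line → (4,2), t=4.9842
    cross y-line → (4,1), t=5.7044
    cross y-line → (4,0), t=6.7396 (wall)
  → r_3 = 6.7396
beam 4: φ=90°, α=330°
  d=(0.8660,-0.5000)  start (2,7)  tX=0.3349 tY=1.0200  stride 1/|dx|=1.1547 1/|dy|=2.0000
    cross x-line → (3,7), t=0.3349
    cross y-line → (3,6), t=1.0200
    cross x-line → (4,6), t=1.4896
    cross x-line → (5,6), t=2.6443
    cross y-line → (5,5), t=3.0200
    cross x-line → (6,5), t=3.7990
    cross x-line → (7,5), t=4.9537 (wall)
  → r_4 = 4.9537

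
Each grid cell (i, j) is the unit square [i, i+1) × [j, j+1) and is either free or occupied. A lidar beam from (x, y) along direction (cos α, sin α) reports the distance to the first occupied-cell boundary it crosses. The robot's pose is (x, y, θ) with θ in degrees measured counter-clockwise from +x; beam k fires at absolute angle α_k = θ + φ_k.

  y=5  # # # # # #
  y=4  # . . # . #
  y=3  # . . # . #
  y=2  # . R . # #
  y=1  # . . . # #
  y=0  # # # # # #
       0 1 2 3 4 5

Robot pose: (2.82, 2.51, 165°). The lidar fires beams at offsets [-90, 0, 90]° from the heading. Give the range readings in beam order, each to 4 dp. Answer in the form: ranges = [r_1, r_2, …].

beam 1: φ=-90°, α=75°
  cosα=0.2588 sinα=0.9659 | (2,2) | tMaxX 0.6955 tMaxY 0.5073 | tΔX 3.8637 tΔY 1.0353
    t=0.5073 [y] (2,3)
    t=0.6955 [x] (3,3) — stop
  → r_1 = 0.6955
beam 2: φ=0°, α=165°
  cosα=-0.9659 sinα=0.2588 | (2,2) | tMaxX 0.8489 tMaxY 1.8932 | tΔX 1.0353 tΔY 3.8637
    t=0.8489 [x] (1,2)
    t=1.8842 [x] (0,2) — stop
  → r_2 = 1.8842
beam 3: φ=90°, α=255°
  cosα=-0.2588 sinα=-0.9659 | (2,2) | tMaxX 3.1682 tMaxY 0.5280 | tΔX 3.8637 tΔY 1.0353
    t=0.5280 [y] (2,1)
    t=1.5633 [y] (2,0) — stop
  → r_3 = 1.5633

ranges = [0.6955, 1.8842, 1.5633]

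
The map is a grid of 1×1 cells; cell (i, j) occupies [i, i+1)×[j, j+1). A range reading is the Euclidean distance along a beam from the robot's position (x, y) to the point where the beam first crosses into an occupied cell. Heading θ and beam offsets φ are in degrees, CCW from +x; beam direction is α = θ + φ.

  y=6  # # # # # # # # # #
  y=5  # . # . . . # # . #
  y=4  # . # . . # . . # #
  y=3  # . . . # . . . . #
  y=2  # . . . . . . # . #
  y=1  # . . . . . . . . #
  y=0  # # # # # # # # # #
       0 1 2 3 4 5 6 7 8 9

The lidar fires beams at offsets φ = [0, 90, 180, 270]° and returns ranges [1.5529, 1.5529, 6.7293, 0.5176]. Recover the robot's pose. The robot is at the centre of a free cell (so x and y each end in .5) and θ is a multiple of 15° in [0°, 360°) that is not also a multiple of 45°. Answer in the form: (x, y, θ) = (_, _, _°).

(x, y, θ) = (7.5, 3.5, 15°)

Candidates: 32 free-cell centres × 16 headings = 512 poses. Raycast each; keep the one whose scan matches to 4 dp.
  (3.5, 2.5, 210°): beam 1 = 2.8868 ≠ 1.5529 ✗
  (1.5, 1.5, 15°): beam 1 = 5.6940 ≠ 1.5529 ✗
  (8.5, 2.5, 120°): beam 1 = 2.8868 ≠ 1.5529 ✗
  …
  (7.5, 3.5, 15°): r_1=1.5529, r_2=1.5529, r_3=6.7293, r_4=0.5176 — all match ✓
Unique over the lattice → pose = (7.5, 3.5, 15°).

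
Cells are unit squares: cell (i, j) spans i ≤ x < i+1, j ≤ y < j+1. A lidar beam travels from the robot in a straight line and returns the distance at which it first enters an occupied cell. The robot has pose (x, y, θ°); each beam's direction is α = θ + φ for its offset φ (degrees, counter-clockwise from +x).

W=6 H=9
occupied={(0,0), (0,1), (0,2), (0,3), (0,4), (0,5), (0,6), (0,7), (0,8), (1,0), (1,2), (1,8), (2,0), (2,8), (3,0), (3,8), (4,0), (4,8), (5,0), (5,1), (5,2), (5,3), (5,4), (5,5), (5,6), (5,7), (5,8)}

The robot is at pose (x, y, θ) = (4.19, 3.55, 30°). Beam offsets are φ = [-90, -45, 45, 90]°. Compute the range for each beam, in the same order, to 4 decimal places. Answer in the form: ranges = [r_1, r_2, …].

ranges = [1.6200, 0.8386, 3.1296, 5.1384]

beam 1: φ=-90°, α=300°
  d=(0.5000,-0.8660)  start (4,3)  tX=1.6200 tY=0.6351  stride 1/|dx|=2.0000 1/|dy|=1.1547
    cross y-line → (4,2), t=0.6351
    cross x-line → (5,2), t=1.6200 (wall)
  → r_1 = 1.6200
beam 2: φ=-45°, α=345°
  d=(0.9659,-0.2588)  start (4,3)  tX=0.8386 tY=2.1250  stride 1/|dx|=1.0353 1/|dy|=3.8637
    cross x-line → (5,3), t=0.8386 (wall)
  → r_2 = 0.8386
beam 3: φ=45°, α=75°
  d=(0.2588,0.9659)  start (4,3)  tX=3.1296 tY=0.4659  stride 1/|dx|=3.8637 1/|dy|=1.0353
    cross y-line → (4,4), t=0.4659
    cross y-line → (4,5), t=1.5012
    cross y-line → (4,6), t=2.5364
    cross x-line → (5,6), t=3.1296 (wall)
  → r_3 = 3.1296
beam 4: φ=90°, α=120°
  d=(-0.5000,0.8660)  start (4,3)  tX=0.3800 tY=0.5196  stride 1/|dx|=2.0000 1/|dy|=1.1547
    cross x-line → (3,3), t=0.3800
    cross y-line → (3,4), t=0.5196
    cross y-line → (3,5), t=1.6743
    cross x-line → (2,5), t=2.3800
    cross y-line → (2,6), t=2.8290
    cross y-line → (2,7), t=3.9837
    cross x-line → (1,7), t=4.3800
    cross y-line → (1,8), t=5.1384 (wall)
  → r_4 = 5.1384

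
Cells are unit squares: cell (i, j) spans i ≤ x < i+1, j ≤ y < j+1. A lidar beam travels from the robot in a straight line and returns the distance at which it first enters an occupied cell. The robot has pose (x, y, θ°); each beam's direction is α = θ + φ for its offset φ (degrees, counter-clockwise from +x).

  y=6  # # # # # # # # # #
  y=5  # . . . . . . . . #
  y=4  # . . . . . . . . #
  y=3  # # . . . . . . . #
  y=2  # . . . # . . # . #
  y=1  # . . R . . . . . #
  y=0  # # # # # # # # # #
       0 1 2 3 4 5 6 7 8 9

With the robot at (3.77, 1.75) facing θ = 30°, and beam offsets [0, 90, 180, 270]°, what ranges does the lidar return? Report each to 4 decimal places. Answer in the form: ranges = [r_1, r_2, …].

beam 1: φ=0°, α=30°
  dir = (cos 30°, sin 30°) = (0.8660, 0.5000); from cell (3,1)
  next x-line at t=0.2656, next y-line at t=0.5000; Δt_x=1.1547, Δt_y=2.0000
    x: enter (4,1) at t=0.2656
    y: enter (4,2) at t=0.5000 ← occupied
  → r_1 = 0.5000
beam 2: φ=90°, α=120°
  dir = (cos 120°, sin 120°) = (-0.5000, 0.8660); from cell (3,1)
  next x-line at t=1.5400, next y-line at t=0.2887; Δt_x=2.0000, Δt_y=1.1547
    y: enter (3,2) at t=0.2887
    y: enter (3,3) at t=1.4434
    x: enter (2,3) at t=1.5400
    y: enter (2,4) at t=2.5981
    x: enter (1,4) at t=3.5400
    y: enter (1,5) at t=3.7528
    y: enter (1,6) at t=4.9075 ← occupied
  → r_2 = 4.9075
beam 3: φ=180°, α=210°
  dir = (cos 210°, sin 210°) = (-0.8660, -0.5000); from cell (3,1)
  next x-line at t=0.8891, next y-line at t=1.5000; Δt_x=1.1547, Δt_y=2.0000
    x: enter (2,1) at t=0.8891
    y: enter (2,0) at t=1.5000 ← occupied
  → r_3 = 1.5000
beam 4: φ=270°, α=300°
  dir = (cos 300°, sin 300°) = (0.5000, -0.8660); from cell (3,1)
  next x-line at t=0.4600, next y-line at t=0.8660; Δt_x=2.0000, Δt_y=1.1547
    x: enter (4,1) at t=0.4600
    y: enter (4,0) at t=0.8660 ← occupied
  → r_4 = 0.8660

ranges = [0.5000, 4.9075, 1.5000, 0.8660]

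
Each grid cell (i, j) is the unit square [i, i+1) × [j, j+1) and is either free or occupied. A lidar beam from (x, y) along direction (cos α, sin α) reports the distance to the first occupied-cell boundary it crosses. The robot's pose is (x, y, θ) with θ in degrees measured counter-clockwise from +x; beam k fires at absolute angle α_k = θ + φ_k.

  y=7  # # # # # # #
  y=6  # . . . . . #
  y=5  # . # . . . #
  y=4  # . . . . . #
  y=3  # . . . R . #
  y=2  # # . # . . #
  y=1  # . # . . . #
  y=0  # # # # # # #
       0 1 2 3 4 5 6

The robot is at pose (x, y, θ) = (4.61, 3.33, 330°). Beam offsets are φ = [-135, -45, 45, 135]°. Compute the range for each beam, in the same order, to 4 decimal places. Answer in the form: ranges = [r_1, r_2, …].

ranges = [1.2750, 2.4122, 1.4390, 3.7995]

beam 1: φ=-135°, α=195°
  direction (-0.9659, -0.2588); cell (4,3); t to first gridline: x 0.6315, y 1.2750 (then +1.0353 / +3.8637)
    (3,3) via x @ 0.6315
    (3,2) via y @ 1.2750  # hit
  → r_1 = 1.2750
beam 2: φ=-45°, α=285°
  direction (0.2588, -0.9659); cell (4,3); t to first gridline: x 1.5068, y 0.3416 (then +3.8637 / +1.0353)
    (4,2) via y @ 0.3416
    (4,1) via y @ 1.3769
    (5,1) via x @ 1.5068
    (5,0) via y @ 2.4122  # hit
  → r_2 = 2.4122
beam 3: φ=45°, α=15°
  direction (0.9659, 0.2588); cell (4,3); t to first gridline: x 0.4038, y 2.5887 (then +1.0353 / +3.8637)
    (5,3) via x @ 0.4038
    (6,3) via x @ 1.4390  # hit
  → r_3 = 1.4390
beam 4: φ=135°, α=105°
  direction (-0.2588, 0.9659); cell (4,3); t to first gridline: x 2.3569, y 0.6936 (then +3.8637 / +1.0353)
    (4,4) via y @ 0.6936
    (4,5) via y @ 1.7289
    (3,5) via x @ 2.3569
    (3,6) via y @ 2.7642
    (3,7) via y @ 3.7995  # hit
  → r_4 = 3.7995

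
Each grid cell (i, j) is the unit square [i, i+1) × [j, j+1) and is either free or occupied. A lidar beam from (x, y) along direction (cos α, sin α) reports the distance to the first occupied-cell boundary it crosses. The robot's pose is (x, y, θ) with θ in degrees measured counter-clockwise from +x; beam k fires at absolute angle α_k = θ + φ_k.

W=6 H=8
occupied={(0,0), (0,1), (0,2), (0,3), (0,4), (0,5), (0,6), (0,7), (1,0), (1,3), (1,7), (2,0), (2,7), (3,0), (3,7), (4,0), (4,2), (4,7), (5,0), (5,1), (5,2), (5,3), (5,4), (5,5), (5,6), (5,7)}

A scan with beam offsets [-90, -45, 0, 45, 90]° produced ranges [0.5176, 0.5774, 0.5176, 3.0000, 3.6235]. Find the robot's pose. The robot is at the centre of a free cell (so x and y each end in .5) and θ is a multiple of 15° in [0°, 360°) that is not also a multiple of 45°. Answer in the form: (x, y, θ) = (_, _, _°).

Candidates: 22 free-cell centres × 16 headings = 352 poses. Raycast each; keep the one whose scan matches to 4 dp.
  (3.5, 5.5, 240°): beam 1 = 2.8868 ≠ 0.5176 ✗
  (2.5, 2.5, 105°): beam 1 = 1.5529 ≠ 0.5176 ✗
  (2.5, 5.5, 60°): beam 1 = 2.8868 ≠ 0.5176 ✗
  …
  (1.5, 4.5, 285°): r_1=0.5176, r_2=0.5774, r_3=0.5176, r_4=3.0000, r_5=3.6235 — all match ✓
No second candidate reproduces the full scan.

(x, y, θ) = (1.5, 4.5, 285°)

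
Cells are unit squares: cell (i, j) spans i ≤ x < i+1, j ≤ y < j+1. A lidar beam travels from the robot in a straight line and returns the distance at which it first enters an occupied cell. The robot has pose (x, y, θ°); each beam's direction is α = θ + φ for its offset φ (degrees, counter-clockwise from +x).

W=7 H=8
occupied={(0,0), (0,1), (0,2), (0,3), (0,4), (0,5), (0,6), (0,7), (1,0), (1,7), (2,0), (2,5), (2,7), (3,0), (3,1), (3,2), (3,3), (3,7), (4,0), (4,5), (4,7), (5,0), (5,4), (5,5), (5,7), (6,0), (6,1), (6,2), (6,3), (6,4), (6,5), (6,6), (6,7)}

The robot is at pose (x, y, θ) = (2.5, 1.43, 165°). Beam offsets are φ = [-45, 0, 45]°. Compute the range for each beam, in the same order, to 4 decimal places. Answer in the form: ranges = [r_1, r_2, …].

ranges = [3.0000, 1.5529, 0.8600]

beam 1: φ=-45°, α=120°
  direction (-0.5000, 0.8660); cell (2,1); t to first gridline: x 1.0000, y 0.6582 (then +2.0000 / +1.1547)
    (2,2) via y @ 0.6582
    (1,2) via x @ 1.0000
    (1,3) via y @ 1.8129
    (1,4) via y @ 2.9676
    (0,4) via x @ 3.0000  # hit
  → r_1 = 3.0000
beam 2: φ=0°, α=165°
  direction (-0.9659, 0.2588); cell (2,1); t to first gridline: x 0.5176, y 2.2023 (then +1.0353 / +3.8637)
    (1,1) via x @ 0.5176
    (0,1) via x @ 1.5529  # hit
  → r_2 = 1.5529
beam 3: φ=45°, α=210°
  direction (-0.8660, -0.5000); cell (2,1); t to first gridline: x 0.5774, y 0.8600 (then +1.1547 / +2.0000)
    (1,1) via x @ 0.5774
    (1,0) via y @ 0.8600  # hit
  → r_3 = 0.8600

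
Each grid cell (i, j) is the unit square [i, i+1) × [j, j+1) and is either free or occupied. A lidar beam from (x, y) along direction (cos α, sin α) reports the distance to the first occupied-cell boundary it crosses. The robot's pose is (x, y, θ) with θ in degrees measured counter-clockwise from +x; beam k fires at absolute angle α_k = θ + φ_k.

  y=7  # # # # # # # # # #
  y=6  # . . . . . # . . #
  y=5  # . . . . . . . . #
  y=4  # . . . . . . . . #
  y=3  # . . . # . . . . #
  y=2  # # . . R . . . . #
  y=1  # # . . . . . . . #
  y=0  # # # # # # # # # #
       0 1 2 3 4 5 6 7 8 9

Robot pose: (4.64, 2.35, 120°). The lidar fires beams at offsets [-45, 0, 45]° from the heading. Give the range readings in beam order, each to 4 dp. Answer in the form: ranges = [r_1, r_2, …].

beam 1: φ=-45°, α=75°
  direction (0.2588, 0.9659); cell (4,2); t to first gridline: x 1.3909, y 0.6729 (then +3.8637 / +1.0353)
    (4,3) via y @ 0.6729  # hit
  → r_1 = 0.6729
beam 2: φ=0°, α=120°
  direction (-0.5000, 0.8660); cell (4,2); t to first gridline: x 1.2800, y 0.7506 (then +2.0000 / +1.1547)
    (4,3) via y @ 0.7506  # hit
  → r_2 = 0.7506
beam 3: φ=45°, α=165°
  direction (-0.9659, 0.2588); cell (4,2); t to first gridline: x 0.6626, y 2.5114 (then +1.0353 / +3.8637)
    (3,2) via x @ 0.6626
    (2,2) via x @ 1.6979
    (2,3) via y @ 2.5114
    (1,3) via x @ 2.7331
    (0,3) via x @ 3.7684  # hit
  → r_3 = 3.7684

ranges = [0.6729, 0.7506, 3.7684]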